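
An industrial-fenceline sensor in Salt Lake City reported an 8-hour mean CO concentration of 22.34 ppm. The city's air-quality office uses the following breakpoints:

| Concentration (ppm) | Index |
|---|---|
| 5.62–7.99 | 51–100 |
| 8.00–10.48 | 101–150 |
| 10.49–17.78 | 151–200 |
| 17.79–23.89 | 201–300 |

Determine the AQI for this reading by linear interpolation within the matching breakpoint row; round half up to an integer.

275

CO 22.34: bracket 17.79–23.89 → index 201–300; slope 99/6.10, offset 4.55.
AQI = 201 + 99/6.10·4.55 ≈ 274.84 ⇒ 275.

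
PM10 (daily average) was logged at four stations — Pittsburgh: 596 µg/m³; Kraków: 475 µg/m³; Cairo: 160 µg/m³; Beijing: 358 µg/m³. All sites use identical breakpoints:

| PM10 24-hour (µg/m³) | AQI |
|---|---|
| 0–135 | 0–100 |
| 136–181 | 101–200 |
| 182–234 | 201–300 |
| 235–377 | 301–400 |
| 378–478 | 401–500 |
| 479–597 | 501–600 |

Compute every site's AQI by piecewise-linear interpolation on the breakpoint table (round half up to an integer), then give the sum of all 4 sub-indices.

1637

Pittsburgh: 596 lies in 479–597, so I_lo=501, I_hi=600, C_lo=479, C_hi=597.
(600−501)/(597−479) × (596−479) + 501 = 99/118 × 117 + 501 ≈ 599.16 → 599.
Kraków: 475 ∈ [378, 478] ↔ index [401, 500].
401 + (475−378)·(500−401)/(478−378) = 401 + 97·99/100 ≈ 497.03, so AQI = 497.
Cairo 160: bracket 136–181 → index 101–200; slope 99/45, offset 24.
AQI = 101 + 99/45·24 ≈ 153.80 ⇒ 154.
Beijing: 358 ∈ [235, 377] ↔ index [301, 400].
301 + (358−235)·(400−301)/(377−235) = 301 + 123·99/142 ≈ 386.75, so AQI = 387.
AQIs: Pittsburgh=599, Kraków=497, Cairo=154, Beijing=387. Sum = 599 + 497 + 154 + 387 = 1637.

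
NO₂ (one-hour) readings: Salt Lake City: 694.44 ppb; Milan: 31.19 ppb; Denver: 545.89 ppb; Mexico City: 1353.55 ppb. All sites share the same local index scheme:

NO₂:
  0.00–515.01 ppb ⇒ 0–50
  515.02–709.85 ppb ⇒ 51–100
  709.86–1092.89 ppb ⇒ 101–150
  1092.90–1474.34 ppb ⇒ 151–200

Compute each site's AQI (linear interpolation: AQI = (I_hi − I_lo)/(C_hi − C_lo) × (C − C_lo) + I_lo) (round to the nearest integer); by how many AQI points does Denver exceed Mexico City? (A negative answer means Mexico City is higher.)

-125

Salt Lake City 694.44: bracket 515.02–709.85 → index 51–100; slope 49/194.83, offset 179.42.
AQI = 51 + 49/194.83·179.42 ≈ 96.12 ⇒ 96.
Milan 31.19: bracket 0.00–515.01 → index 0–50; slope 50/515.01, offset 31.19.
AQI = 0 + 50/515.01·31.19 ≈ 3.03 ⇒ 3.
Denver 545.89: bracket 515.02–709.85 → index 51–100; slope 49/194.83, offset 30.87.
AQI = 51 + 49/194.83·30.87 ≈ 58.76 ⇒ 59.
Mexico City: 1353.55 lies in 1092.90–1474.34, so I_lo=151, I_hi=200, C_lo=1092.90, C_hi=1474.34.
(200−151)/(1474.34−1092.90) × (1353.55−1092.90) + 151 = 49/381.44 × 260.65 + 151 ≈ 184.48 → 184.
AQIs: Salt Lake City=96, Milan=3, Denver=59, Mexico City=184. Denver (59) − Mexico City (184) = -125.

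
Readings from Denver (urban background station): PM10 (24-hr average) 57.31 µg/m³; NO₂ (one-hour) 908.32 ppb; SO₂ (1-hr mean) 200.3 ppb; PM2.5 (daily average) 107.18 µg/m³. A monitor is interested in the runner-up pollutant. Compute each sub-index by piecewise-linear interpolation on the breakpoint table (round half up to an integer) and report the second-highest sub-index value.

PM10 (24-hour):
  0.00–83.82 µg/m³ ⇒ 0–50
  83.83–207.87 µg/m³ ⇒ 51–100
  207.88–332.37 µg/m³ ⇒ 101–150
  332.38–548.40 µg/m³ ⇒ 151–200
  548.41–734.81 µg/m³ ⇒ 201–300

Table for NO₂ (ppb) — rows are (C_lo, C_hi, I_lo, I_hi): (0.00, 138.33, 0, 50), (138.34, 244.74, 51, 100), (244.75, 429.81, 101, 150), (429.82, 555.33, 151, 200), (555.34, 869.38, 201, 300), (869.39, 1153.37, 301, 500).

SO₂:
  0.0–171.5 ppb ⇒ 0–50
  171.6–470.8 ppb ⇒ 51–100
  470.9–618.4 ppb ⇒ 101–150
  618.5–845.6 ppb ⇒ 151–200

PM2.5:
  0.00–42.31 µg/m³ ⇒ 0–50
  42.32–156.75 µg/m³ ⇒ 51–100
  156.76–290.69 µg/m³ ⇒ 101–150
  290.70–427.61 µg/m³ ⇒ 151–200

79

PM10: 57.31 lies in 0.00–83.82, so I_lo=0, I_hi=50, C_lo=0.00, C_hi=83.82.
(50−0)/(83.82−0.00) × (57.31−0.00) + 0 = 50/83.82 × 57.31 + 0 ≈ 34.19 → 34.
NO₂ 908.32: bracket 869.39–1153.37 → index 301–500; slope 199/283.98, offset 38.93.
AQI = 301 + 199/283.98·38.93 ≈ 328.28 ⇒ 328.
SO₂ 200.3: bracket 171.6–470.8 → index 51–100; slope 49/299.2, offset 28.7.
AQI = 51 + 49/299.2·28.7 ≈ 55.70 ⇒ 56.
PM2.5: 107.18 ∈ [42.32, 156.75] ↔ index [51, 100].
51 + (107.18−42.32)·(100−51)/(156.75−42.32) = 51 + 64.86·49/114.43 ≈ 78.77, so AQI = 79.
Sub-indices: PM10→34, NO₂→328, SO₂→56, PM2.5→79. Ranked high→low: 328, 79, 56, 34. Second-highest sub-index = 79.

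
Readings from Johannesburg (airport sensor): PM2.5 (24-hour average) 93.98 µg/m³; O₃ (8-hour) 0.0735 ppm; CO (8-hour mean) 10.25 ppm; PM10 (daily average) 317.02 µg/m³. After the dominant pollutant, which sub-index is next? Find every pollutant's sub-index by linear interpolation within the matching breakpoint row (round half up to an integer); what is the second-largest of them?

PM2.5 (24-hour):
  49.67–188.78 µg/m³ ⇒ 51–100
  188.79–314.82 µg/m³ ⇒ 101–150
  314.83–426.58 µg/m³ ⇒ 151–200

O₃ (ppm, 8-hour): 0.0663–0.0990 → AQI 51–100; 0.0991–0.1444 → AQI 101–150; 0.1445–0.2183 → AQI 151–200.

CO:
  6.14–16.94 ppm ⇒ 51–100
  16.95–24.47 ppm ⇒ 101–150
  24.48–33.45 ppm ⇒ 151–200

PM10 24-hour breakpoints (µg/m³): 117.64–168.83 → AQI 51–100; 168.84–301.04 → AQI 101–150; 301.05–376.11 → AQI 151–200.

70

PM2.5 93.98: bracket 49.67–188.78 → index 51–100; slope 49/139.11, offset 44.31.
AQI = 51 + 49/139.11·44.31 ≈ 66.61 ⇒ 67.
O₃: row 0.0663–0.0990 (AQI 51–100). (100−51)·(0.0735−0.0663)/(0.0990−0.0663) + 51 = 49·0.0072/0.0327 + 51 ≈ 61.79 → 62.
CO: 10.25 lies in 6.14–16.94, so I_lo=51, I_hi=100, C_lo=6.14, C_hi=16.94.
(100−51)/(16.94−6.14) × (10.25−6.14) + 51 = 49/10.80 × 4.11 + 51 ≈ 69.65 → 70.
PM10: 317.02 ∈ [301.05, 376.11] ↔ index [151, 200].
151 + (317.02−301.05)·(200−151)/(376.11−301.05) = 151 + 15.97·49/75.06 ≈ 161.43, so AQI = 161.
Sub-indices: PM2.5→67, O₃→62, CO→70, PM10→161. Ranked high→low: 161, 70, 67, 62. Second-highest sub-index = 70.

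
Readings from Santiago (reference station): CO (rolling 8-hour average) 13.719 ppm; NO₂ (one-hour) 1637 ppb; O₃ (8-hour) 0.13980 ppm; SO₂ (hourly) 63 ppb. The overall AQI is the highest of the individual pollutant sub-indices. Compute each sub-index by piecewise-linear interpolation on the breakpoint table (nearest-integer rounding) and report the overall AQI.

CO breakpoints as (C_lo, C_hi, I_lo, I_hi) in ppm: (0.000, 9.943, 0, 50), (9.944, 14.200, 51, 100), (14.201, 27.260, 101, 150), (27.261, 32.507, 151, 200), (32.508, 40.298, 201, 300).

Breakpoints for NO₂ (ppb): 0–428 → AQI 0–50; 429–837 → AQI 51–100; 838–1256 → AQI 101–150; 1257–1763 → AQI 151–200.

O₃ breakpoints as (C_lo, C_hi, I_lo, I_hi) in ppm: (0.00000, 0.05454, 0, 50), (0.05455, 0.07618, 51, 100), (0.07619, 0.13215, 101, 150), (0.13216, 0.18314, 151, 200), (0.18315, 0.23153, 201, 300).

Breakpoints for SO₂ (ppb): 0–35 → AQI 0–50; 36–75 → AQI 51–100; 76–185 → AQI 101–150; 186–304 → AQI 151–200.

188

CO 13.719: bracket 9.944–14.200 → index 51–100; slope 49/4.256, offset 3.775.
AQI = 51 + 49/4.256·3.775 ≈ 94.46 ⇒ 94.
NO₂: row 1257–1763 (AQI 151–200). (200−151)·(1637−1257)/(1763−1257) + 151 = 49·380/506 + 151 ≈ 187.80 → 188.
O₃: 0.13980 ∈ [0.13216, 0.18314] ↔ index [151, 200].
151 + (0.13980−0.13216)·(200−151)/(0.18314−0.13216) = 151 + 0.00764·49/0.05098 ≈ 158.34, so AQI = 158.
SO₂ 63: bracket 36–75 → index 51–100; slope 49/39, offset 27.
AQI = 51 + 49/39·27 ≈ 84.92 ⇒ 85.
Sub-indices: CO→94, NO₂→188, O₃→158, SO₂→85. Overall AQI = max = 188; dominant pollutant is NO₂.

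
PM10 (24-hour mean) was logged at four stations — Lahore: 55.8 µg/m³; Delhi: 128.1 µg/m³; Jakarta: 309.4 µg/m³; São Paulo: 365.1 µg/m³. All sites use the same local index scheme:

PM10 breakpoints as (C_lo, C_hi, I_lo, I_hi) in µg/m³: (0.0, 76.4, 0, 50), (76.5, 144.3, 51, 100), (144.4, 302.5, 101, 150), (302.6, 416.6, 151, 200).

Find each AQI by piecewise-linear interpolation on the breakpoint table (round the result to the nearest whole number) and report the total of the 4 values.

457

Lahore: 55.8 ∈ [0.0, 76.4] ↔ index [0, 50].
0 + (55.8−0.0)·(50−0)/(76.4−0.0) = 0 + 55.8·50/76.4 ≈ 36.52, so AQI = 37.
Delhi: 128.1 lies in 76.5–144.3, so I_lo=51, I_hi=100, C_lo=76.5, C_hi=144.3.
(100−51)/(144.3−76.5) × (128.1−76.5) + 51 = 49/67.8 × 51.6 + 51 ≈ 88.29 → 88.
Jakarta: row 302.6–416.6 (AQI 151–200). (200−151)·(309.4−302.6)/(416.6−302.6) + 151 = 49·6.8/114.0 + 151 ≈ 153.92 → 154.
São Paulo: row 302.6–416.6 (AQI 151–200). (200−151)·(365.1−302.6)/(416.6−302.6) + 151 = 49·62.5/114.0 + 151 ≈ 177.86 → 178.
AQIs: Lahore=37, Delhi=88, Jakarta=154, São Paulo=178. Sum = 37 + 88 + 154 + 178 = 457.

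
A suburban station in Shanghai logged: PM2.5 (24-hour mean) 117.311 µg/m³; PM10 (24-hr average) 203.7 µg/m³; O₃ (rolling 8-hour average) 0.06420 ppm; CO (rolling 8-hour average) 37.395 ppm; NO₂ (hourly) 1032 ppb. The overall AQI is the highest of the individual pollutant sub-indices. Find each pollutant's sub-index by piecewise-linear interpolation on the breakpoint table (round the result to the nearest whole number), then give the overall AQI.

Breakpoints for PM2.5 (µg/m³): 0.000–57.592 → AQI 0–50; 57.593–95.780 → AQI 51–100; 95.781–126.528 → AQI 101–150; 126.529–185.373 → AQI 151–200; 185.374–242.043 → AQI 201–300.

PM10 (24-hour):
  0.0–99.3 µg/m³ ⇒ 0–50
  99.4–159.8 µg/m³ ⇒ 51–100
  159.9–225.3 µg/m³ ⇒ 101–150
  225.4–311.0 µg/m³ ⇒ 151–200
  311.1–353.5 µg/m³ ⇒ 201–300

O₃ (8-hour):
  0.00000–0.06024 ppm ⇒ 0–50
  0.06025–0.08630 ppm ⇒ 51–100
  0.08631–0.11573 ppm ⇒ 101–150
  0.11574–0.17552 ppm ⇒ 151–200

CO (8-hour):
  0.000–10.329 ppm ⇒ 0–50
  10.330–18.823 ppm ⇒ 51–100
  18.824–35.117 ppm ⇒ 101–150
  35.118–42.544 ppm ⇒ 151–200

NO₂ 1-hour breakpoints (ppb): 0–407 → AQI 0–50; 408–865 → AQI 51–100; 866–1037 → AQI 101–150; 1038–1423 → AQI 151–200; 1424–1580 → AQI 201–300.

166

PM2.5: 117.311 ∈ [95.781, 126.528] ↔ index [101, 150].
101 + (117.311−95.781)·(150−101)/(126.528−95.781) = 101 + 21.530·49/30.747 ≈ 135.31, so AQI = 135.
PM10: 203.7 lies in 159.9–225.3, so I_lo=101, I_hi=150, C_lo=159.9, C_hi=225.3.
(150−101)/(225.3−159.9) × (203.7−159.9) + 101 = 49/65.4 × 43.8 + 101 ≈ 133.82 → 134.
O₃: row 0.06025–0.08630 (AQI 51–100). (100−51)·(0.06420−0.06025)/(0.08630−0.06025) + 51 = 49·0.00395/0.02605 + 51 ≈ 58.43 → 58.
CO 37.395: bracket 35.118–42.544 → index 151–200; slope 49/7.426, offset 2.277.
AQI = 151 + 49/7.426·2.277 ≈ 166.02 ⇒ 166.
NO₂ 1032: bracket 866–1037 → index 101–150; slope 49/171, offset 166.
AQI = 101 + 49/171·166 ≈ 148.57 ⇒ 149.
Sub-indices: PM2.5→135, PM10→134, O₃→58, CO→166, NO₂→149. Overall AQI = max = 166; dominant pollutant is CO.
AQI 166: Unhealthy.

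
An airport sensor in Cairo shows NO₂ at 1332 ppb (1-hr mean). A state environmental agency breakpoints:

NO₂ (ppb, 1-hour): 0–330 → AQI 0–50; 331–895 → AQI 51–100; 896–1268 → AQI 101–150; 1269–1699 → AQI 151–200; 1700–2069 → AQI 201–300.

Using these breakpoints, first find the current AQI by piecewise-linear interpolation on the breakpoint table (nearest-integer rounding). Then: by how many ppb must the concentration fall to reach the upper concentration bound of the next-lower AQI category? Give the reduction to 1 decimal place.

NO₂ 1332: bracket 1269–1699 → index 151–200; slope 49/430, offset 63.
AQI = 151 + 49/430·63 ≈ 158.18 ⇒ 158.
Current AQI 158 is in the Unhealthy range (151–200). The next-lower category tops out at AQI 150, whose upper concentration bound is 1268 ppb.
Reduction needed = 1332 − 1268 = 64.0 ppb.

64.0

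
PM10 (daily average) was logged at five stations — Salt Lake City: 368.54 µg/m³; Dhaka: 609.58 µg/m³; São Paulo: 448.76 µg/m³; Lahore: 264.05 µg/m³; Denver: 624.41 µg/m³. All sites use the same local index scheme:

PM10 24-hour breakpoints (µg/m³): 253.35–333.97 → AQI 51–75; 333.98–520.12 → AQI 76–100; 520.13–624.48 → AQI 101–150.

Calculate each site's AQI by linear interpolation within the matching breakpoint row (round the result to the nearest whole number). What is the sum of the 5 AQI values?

Salt Lake City: row 333.98–520.12 (AQI 76–100). (100−76)·(368.54−333.98)/(520.12−333.98) + 76 = 24·34.56/186.14 + 76 ≈ 80.46 → 80.
Dhaka: 609.58 ∈ [520.13, 624.48] ↔ index [101, 150].
101 + (609.58−520.13)·(150−101)/(624.48−520.13) = 101 + 89.45·49/104.35 ≈ 143.00, so AQI = 143.
São Paulo 448.76: bracket 333.98–520.12 → index 76–100; slope 24/186.14, offset 114.78.
AQI = 76 + 24/186.14·114.78 ≈ 90.80 ⇒ 91.
Lahore: 264.05 ∈ [253.35, 333.97] ↔ index [51, 75].
51 + (264.05−253.35)·(75−51)/(333.97−253.35) = 51 + 10.70·24/80.62 ≈ 54.19, so AQI = 54.
Denver: 624.41 ∈ [520.13, 624.48] ↔ index [101, 150].
101 + (624.41−520.13)·(150−101)/(624.48−520.13) = 101 + 104.28·49/104.35 ≈ 149.97, so AQI = 150.
AQIs: Salt Lake City=80, Dhaka=143, São Paulo=91, Lahore=54, Denver=150. Sum = 80 + 143 + 91 + 54 + 150 = 518.

518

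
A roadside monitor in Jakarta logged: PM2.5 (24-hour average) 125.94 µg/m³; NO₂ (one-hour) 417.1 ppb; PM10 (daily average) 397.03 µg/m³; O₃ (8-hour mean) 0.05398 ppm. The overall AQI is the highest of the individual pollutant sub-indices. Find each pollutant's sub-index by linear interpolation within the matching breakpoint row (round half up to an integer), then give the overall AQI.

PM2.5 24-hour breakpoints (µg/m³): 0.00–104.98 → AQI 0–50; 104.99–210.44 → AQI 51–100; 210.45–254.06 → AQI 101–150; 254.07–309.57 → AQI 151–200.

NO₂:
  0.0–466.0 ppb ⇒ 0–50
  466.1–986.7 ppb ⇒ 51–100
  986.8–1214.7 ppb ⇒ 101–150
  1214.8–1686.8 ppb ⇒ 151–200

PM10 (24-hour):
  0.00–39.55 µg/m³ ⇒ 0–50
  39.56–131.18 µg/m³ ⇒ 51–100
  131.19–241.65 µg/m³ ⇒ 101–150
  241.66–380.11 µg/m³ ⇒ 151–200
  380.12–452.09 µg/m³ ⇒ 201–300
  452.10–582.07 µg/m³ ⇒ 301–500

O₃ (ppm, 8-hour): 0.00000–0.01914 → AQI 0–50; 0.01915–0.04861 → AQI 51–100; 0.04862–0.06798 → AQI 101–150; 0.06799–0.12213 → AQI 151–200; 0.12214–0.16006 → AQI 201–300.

PM2.5 125.94: bracket 104.99–210.44 → index 51–100; slope 49/105.45, offset 20.95.
AQI = 51 + 49/105.45·20.95 ≈ 60.73 ⇒ 61.
NO₂ 417.1: bracket 0.0–466.0 → index 0–50; slope 50/466.0, offset 417.1.
AQI = 0 + 50/466.0·417.1 ≈ 44.75 ⇒ 45.
PM10: 397.03 lies in 380.12–452.09, so I_lo=201, I_hi=300, C_lo=380.12, C_hi=452.09.
(300−201)/(452.09−380.12) × (397.03−380.12) + 201 = 99/71.97 × 16.91 + 201 ≈ 224.26 → 224.
O₃: 0.05398 ∈ [0.04862, 0.06798] ↔ index [101, 150].
101 + (0.05398−0.04862)·(150−101)/(0.06798−0.04862) = 101 + 0.00536·49/0.01936 ≈ 114.57, so AQI = 115.
Sub-indices: PM2.5→61, NO₂→45, PM10→224, O₃→115. Overall AQI = max = 224; dominant pollutant is PM10.

224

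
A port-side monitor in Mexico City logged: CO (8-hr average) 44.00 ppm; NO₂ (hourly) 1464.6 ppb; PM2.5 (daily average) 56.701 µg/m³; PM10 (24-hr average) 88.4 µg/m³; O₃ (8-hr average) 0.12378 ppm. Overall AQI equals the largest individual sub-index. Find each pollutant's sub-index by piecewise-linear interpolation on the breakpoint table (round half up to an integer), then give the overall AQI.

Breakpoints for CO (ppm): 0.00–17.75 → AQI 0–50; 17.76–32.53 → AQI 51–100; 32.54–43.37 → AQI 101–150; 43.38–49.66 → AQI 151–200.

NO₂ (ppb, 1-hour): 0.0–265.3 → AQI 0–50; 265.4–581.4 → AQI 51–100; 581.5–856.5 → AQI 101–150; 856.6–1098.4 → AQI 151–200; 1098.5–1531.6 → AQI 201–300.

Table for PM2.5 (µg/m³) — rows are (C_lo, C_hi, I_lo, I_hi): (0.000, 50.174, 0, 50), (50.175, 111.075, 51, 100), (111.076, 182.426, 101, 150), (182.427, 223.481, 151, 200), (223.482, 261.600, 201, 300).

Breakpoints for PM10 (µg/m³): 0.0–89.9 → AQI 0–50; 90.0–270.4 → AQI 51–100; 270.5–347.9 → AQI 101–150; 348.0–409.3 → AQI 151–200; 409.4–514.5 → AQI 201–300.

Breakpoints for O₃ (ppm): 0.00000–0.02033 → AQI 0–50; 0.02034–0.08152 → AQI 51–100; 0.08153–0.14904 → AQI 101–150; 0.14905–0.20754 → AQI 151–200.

285

CO: row 43.38–49.66 (AQI 151–200). (200−151)·(44.00−43.38)/(49.66−43.38) + 151 = 49·0.62/6.28 + 151 ≈ 155.84 → 156.
NO₂: 1464.6 ∈ [1098.5, 1531.6] ↔ index [201, 300].
201 + (1464.6−1098.5)·(300−201)/(1531.6−1098.5) = 201 + 366.1·99/433.1 ≈ 284.68, so AQI = 285.
PM2.5: 56.701 lies in 50.175–111.075, so I_lo=51, I_hi=100, C_lo=50.175, C_hi=111.075.
(100−51)/(111.075−50.175) × (56.701−50.175) + 51 = 49/60.900 × 6.526 + 51 ≈ 56.25 → 56.
PM10: 88.4 lies in 0.0–89.9, so I_lo=0, I_hi=50, C_lo=0.0, C_hi=89.9.
(50−0)/(89.9−0.0) × (88.4−0.0) + 0 = 50/89.9 × 88.4 + 0 ≈ 49.17 → 49.
O₃ 0.12378: bracket 0.08153–0.14904 → index 101–150; slope 49/0.06751, offset 0.04225.
AQI = 101 + 49/0.06751·0.04225 ≈ 131.67 ⇒ 132.
Sub-indices: CO→156, NO₂→285, PM2.5→56, PM10→49, O₃→132. Overall AQI = max = 285; dominant pollutant is NO₂.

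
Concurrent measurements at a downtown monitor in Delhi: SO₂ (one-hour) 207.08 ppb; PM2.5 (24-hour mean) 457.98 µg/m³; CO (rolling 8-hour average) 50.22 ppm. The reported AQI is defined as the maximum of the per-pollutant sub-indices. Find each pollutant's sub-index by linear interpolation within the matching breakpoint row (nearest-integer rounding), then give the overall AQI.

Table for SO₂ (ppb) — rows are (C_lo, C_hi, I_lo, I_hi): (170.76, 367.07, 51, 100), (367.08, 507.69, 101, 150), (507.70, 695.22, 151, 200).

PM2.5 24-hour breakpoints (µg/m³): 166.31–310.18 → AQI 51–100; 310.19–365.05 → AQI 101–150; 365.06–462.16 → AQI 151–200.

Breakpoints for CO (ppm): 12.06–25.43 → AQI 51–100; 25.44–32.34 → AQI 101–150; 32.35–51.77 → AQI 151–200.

198

SO₂ 207.08: bracket 170.76–367.07 → index 51–100; slope 49/196.31, offset 36.32.
AQI = 51 + 49/196.31·36.32 ≈ 60.07 ⇒ 60.
PM2.5 457.98: bracket 365.06–462.16 → index 151–200; slope 49/97.10, offset 92.92.
AQI = 151 + 49/97.10·92.92 ≈ 197.89 ⇒ 198.
CO: 50.22 ∈ [32.35, 51.77] ↔ index [151, 200].
151 + (50.22−32.35)·(200−151)/(51.77−32.35) = 151 + 17.87·49/19.42 ≈ 196.09, so AQI = 196.
Sub-indices: SO₂→60, PM2.5→198, CO→196. Overall AQI = max = 198; dominant pollutant is PM2.5.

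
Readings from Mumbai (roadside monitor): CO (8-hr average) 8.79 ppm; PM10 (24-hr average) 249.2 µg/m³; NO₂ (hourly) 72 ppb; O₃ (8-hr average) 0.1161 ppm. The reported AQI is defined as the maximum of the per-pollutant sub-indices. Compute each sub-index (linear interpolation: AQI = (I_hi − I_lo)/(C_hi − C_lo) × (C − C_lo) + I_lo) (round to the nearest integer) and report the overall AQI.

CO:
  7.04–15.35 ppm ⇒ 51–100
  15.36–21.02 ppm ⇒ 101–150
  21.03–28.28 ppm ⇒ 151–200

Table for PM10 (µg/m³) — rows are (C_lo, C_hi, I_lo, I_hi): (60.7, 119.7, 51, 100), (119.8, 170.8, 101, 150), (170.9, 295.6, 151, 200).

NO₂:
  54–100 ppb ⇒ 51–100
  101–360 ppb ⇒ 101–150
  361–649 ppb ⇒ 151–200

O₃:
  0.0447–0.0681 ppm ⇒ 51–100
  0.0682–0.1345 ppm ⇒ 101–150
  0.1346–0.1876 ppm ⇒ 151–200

CO: 8.79 ∈ [7.04, 15.35] ↔ index [51, 100].
51 + (8.79−7.04)·(100−51)/(15.35−7.04) = 51 + 1.75·49/8.31 ≈ 61.32, so AQI = 61.
PM10: 249.2 lies in 170.9–295.6, so I_lo=151, I_hi=200, C_lo=170.9, C_hi=295.6.
(200−151)/(295.6−170.9) × (249.2−170.9) + 151 = 49/124.7 × 78.3 + 151 ≈ 181.77 → 182.
NO₂: 72 lies in 54–100, so I_lo=51, I_hi=100, C_lo=54, C_hi=100.
(100−51)/(100−54) × (72−54) + 51 = 49/46 × 18 + 51 ≈ 70.17 → 70.
O₃ 0.1161: bracket 0.0682–0.1345 → index 101–150; slope 49/0.0663, offset 0.0479.
AQI = 101 + 49/0.0663·0.0479 ≈ 136.40 ⇒ 136.
Sub-indices: CO→61, PM10→182, NO₂→70, O₃→136. Overall AQI = max = 182; dominant pollutant is PM10.

182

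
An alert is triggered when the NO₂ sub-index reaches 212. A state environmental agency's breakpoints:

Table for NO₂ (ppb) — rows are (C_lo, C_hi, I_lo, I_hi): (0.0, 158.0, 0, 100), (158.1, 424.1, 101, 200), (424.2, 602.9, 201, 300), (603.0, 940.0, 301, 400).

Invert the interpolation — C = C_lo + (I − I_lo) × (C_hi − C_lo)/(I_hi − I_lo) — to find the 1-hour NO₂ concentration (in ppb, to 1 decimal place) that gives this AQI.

444.1

AQI 212 lies in the 201–300 band, which corresponds to 424.2–602.9 ppb.
C = 424.2 + (212−201)×(602.9−424.2)/(300−201) = 424.2 + 11×178.7/99 ≈ 444.056 ppb → 444.1 ppb to 1 dp.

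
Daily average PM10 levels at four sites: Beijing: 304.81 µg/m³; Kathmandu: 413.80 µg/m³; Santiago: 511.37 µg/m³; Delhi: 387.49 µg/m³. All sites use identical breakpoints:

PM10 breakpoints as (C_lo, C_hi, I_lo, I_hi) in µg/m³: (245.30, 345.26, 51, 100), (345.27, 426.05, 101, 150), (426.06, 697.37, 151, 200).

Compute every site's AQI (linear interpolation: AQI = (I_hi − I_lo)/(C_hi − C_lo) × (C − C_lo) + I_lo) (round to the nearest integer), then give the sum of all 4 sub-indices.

516

Beijing: 304.81 ∈ [245.30, 345.26] ↔ index [51, 100].
51 + (304.81−245.30)·(100−51)/(345.26−245.30) = 51 + 59.51·49/99.96 ≈ 80.17, so AQI = 80.
Kathmandu 413.80: bracket 345.27–426.05 → index 101–150; slope 49/80.78, offset 68.53.
AQI = 101 + 49/80.78·68.53 ≈ 142.57 ⇒ 143.
Santiago: 511.37 ∈ [426.06, 697.37] ↔ index [151, 200].
151 + (511.37−426.06)·(200−151)/(697.37−426.06) = 151 + 85.31·49/271.31 ≈ 166.41, so AQI = 166.
Delhi: 387.49 lies in 345.27–426.05, so I_lo=101, I_hi=150, C_lo=345.27, C_hi=426.05.
(150−101)/(426.05−345.27) × (387.49−345.27) + 101 = 49/80.78 × 42.22 + 101 ≈ 126.61 → 127.
AQIs: Beijing=80, Kathmandu=143, Santiago=166, Delhi=127. Sum = 80 + 143 + 166 + 127 = 516.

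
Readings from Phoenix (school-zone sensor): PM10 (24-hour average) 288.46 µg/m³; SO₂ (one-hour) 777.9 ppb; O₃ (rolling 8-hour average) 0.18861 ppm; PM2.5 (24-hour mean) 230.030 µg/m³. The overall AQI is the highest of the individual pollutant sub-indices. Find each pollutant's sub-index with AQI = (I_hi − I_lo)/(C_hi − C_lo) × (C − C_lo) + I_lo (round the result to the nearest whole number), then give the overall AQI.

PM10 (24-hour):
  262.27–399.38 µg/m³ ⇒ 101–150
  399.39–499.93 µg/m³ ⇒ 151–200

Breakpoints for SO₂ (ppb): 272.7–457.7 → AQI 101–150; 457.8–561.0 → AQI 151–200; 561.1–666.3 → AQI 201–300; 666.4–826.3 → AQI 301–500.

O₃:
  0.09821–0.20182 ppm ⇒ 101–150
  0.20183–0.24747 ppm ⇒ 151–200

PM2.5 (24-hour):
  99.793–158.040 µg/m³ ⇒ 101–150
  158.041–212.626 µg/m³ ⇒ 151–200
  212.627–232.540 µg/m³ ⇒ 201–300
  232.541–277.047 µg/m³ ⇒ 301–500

440

PM10 288.46: bracket 262.27–399.38 → index 101–150; slope 49/137.11, offset 26.19.
AQI = 101 + 49/137.11·26.19 ≈ 110.36 ⇒ 110.
SO₂: 777.9 lies in 666.4–826.3, so I_lo=301, I_hi=500, C_lo=666.4, C_hi=826.3.
(500−301)/(826.3−666.4) × (777.9−666.4) + 301 = 199/159.9 × 111.5 + 301 ≈ 439.76 → 440.
O₃ 0.18861: bracket 0.09821–0.20182 → index 101–150; slope 49/0.10361, offset 0.09040.
AQI = 101 + 49/0.10361·0.09040 ≈ 143.75 ⇒ 144.
PM2.5: 230.030 ∈ [212.627, 232.540] ↔ index [201, 300].
201 + (230.030−212.627)·(300−201)/(232.540−212.627) = 201 + 17.403·99/19.913 ≈ 287.52, so AQI = 288.
Sub-indices: PM10→110, SO₂→440, O₃→144, PM2.5→288. Overall AQI = max = 440; dominant pollutant is SO₂.
AQI 440: Hazardous.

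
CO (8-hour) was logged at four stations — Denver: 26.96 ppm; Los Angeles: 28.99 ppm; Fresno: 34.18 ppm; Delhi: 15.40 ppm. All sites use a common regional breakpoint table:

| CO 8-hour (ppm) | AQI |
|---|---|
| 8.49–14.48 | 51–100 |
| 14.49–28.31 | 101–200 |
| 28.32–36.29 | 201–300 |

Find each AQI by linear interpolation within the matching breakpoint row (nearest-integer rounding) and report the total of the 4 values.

781

Denver 26.96: bracket 14.49–28.31 → index 101–200; slope 99/13.82, offset 12.47.
AQI = 101 + 99/13.82·12.47 ≈ 190.33 ⇒ 190.
Los Angeles: row 28.32–36.29 (AQI 201–300). (300−201)·(28.99−28.32)/(36.29−28.32) + 201 = 99·0.67/7.97 + 201 ≈ 209.32 → 209.
Fresno: 34.18 ∈ [28.32, 36.29] ↔ index [201, 300].
201 + (34.18−28.32)·(300−201)/(36.29−28.32) = 201 + 5.86·99/7.97 ≈ 273.79, so AQI = 274.
Delhi: 15.40 lies in 14.49–28.31, so I_lo=101, I_hi=200, C_lo=14.49, C_hi=28.31.
(200−101)/(28.31−14.49) × (15.40−14.49) + 101 = 99/13.82 × 0.91 + 101 ≈ 107.52 → 108.
AQIs: Denver=190, Los Angeles=209, Fresno=274, Delhi=108. Sum = 190 + 209 + 274 + 108 = 781.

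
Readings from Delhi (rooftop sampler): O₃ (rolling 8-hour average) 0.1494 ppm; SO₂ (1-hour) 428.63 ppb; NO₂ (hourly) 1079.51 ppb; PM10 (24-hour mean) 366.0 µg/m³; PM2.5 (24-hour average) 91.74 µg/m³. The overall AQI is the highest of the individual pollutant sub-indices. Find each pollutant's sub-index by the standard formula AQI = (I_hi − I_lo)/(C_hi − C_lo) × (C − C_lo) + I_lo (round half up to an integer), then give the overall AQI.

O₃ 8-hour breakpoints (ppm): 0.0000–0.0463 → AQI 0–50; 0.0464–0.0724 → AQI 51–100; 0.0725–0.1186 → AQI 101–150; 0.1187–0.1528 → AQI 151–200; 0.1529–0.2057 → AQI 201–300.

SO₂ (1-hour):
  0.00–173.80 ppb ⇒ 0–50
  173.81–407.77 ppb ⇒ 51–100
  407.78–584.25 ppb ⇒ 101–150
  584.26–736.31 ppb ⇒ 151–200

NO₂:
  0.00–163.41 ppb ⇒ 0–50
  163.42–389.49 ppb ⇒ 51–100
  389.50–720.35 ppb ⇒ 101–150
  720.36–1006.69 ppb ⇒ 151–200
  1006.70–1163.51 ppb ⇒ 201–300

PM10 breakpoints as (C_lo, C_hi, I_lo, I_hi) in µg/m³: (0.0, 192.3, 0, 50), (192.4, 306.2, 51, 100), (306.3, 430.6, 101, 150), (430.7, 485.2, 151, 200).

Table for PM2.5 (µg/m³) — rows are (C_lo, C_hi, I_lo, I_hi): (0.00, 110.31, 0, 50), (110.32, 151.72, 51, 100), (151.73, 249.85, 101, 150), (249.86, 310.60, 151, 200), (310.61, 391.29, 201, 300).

247

O₃ 0.1494: bracket 0.1187–0.1528 → index 151–200; slope 49/0.0341, offset 0.0307.
AQI = 151 + 49/0.0341·0.0307 ≈ 195.11 ⇒ 195.
SO₂: row 407.78–584.25 (AQI 101–150). (150−101)·(428.63−407.78)/(584.25−407.78) + 101 = 49·20.85/176.47 + 101 ≈ 106.79 → 107.
NO₂: 1079.51 lies in 1006.70–1163.51, so I_lo=201, I_hi=300, C_lo=1006.70, C_hi=1163.51.
(300−201)/(1163.51−1006.70) × (1079.51−1006.70) + 201 = 99/156.81 × 72.81 + 201 ≈ 246.97 → 247.
PM10 366.0: bracket 306.3–430.6 → index 101–150; slope 49/124.3, offset 59.7.
AQI = 101 + 49/124.3·59.7 ≈ 124.53 ⇒ 125.
PM2.5 91.74: bracket 0.00–110.31 → index 0–50; slope 50/110.31, offset 91.74.
AQI = 0 + 50/110.31·91.74 ≈ 41.58 ⇒ 42.
Sub-indices: O₃→195, SO₂→107, NO₂→247, PM10→125, PM2.5→42. Overall AQI = max = 247; dominant pollutant is NO₂.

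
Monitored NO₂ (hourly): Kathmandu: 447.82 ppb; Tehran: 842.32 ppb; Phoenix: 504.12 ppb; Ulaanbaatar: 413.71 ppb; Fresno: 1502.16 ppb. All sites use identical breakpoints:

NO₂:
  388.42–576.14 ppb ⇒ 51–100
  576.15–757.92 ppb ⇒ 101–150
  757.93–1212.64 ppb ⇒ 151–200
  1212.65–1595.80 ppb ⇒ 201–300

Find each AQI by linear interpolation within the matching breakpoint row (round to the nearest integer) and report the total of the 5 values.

Kathmandu 447.82: bracket 388.42–576.14 → index 51–100; slope 49/187.72, offset 59.40.
AQI = 51 + 49/187.72·59.40 ≈ 66.51 ⇒ 67.
Tehran: 842.32 ∈ [757.93, 1212.64] ↔ index [151, 200].
151 + (842.32−757.93)·(200−151)/(1212.64−757.93) = 151 + 84.39·49/454.71 ≈ 160.09, so AQI = 160.
Phoenix 504.12: bracket 388.42–576.14 → index 51–100; slope 49/187.72, offset 115.70.
AQI = 51 + 49/187.72·115.70 ≈ 81.20 ⇒ 81.
Ulaanbaatar: 413.71 lies in 388.42–576.14, so I_lo=51, I_hi=100, C_lo=388.42, C_hi=576.14.
(100−51)/(576.14−388.42) × (413.71−388.42) + 51 = 49/187.72 × 25.29 + 51 ≈ 57.60 → 58.
Fresno 1502.16: bracket 1212.65–1595.80 → index 201–300; slope 99/383.15, offset 289.51.
AQI = 201 + 99/383.15·289.51 ≈ 275.80 ⇒ 276.
AQIs: Kathmandu=67, Tehran=160, Phoenix=81, Ulaanbaatar=58, Fresno=276. Sum = 67 + 160 + 81 + 58 + 276 = 642.

642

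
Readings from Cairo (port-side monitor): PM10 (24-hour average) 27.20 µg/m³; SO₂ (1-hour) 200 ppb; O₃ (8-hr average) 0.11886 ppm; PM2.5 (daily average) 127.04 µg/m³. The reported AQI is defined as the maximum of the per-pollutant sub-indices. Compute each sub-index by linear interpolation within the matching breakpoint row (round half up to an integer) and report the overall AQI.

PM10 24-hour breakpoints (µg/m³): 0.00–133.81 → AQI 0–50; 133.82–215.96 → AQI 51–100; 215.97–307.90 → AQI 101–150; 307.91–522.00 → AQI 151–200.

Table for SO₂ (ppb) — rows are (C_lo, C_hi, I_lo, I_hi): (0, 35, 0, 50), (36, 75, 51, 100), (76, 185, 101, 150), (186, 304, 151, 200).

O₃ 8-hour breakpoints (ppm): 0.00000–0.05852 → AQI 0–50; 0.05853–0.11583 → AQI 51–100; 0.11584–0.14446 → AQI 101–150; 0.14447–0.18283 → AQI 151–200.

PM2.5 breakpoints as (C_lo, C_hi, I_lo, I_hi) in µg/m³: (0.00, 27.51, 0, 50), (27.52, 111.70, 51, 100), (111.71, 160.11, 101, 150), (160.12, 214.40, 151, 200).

157

PM10: row 0.00–133.81 (AQI 0–50). (50−0)·(27.20−0.00)/(133.81−0.00) + 0 = 50·27.20/133.81 + 0 ≈ 10.16 → 10.
SO₂: 200 ∈ [186, 304] ↔ index [151, 200].
151 + (200−186)·(200−151)/(304−186) = 151 + 14·49/118 ≈ 156.81, so AQI = 157.
O₃: row 0.11584–0.14446 (AQI 101–150). (150−101)·(0.11886−0.11584)/(0.14446−0.11584) + 101 = 49·0.00302/0.02862 + 101 ≈ 106.17 → 106.
PM2.5: 127.04 ∈ [111.71, 160.11] ↔ index [101, 150].
101 + (127.04−111.71)·(150−101)/(160.11−111.71) = 101 + 15.33·49/48.40 ≈ 116.52, so AQI = 117.
Sub-indices: PM10→10, SO₂→157, O₃→106, PM2.5→117. Overall AQI = max = 157; dominant pollutant is SO₂.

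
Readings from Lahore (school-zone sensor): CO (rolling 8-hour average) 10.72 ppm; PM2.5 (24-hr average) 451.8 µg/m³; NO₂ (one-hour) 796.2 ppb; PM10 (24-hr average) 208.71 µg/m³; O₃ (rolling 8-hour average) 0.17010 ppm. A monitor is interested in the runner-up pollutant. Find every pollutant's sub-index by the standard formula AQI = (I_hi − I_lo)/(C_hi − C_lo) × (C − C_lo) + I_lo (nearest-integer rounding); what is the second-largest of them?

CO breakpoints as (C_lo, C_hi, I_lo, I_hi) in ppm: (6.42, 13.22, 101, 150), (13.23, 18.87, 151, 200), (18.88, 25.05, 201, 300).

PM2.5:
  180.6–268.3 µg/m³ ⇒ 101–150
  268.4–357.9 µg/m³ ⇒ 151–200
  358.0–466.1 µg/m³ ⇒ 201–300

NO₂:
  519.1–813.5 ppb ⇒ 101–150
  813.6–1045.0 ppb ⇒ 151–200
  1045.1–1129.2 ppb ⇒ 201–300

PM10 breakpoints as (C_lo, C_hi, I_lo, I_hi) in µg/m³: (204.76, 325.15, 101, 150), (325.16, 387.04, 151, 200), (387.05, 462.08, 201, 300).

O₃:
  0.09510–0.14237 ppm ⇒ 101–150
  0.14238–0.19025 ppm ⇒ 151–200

179

CO: row 6.42–13.22 (AQI 101–150). (150−101)·(10.72−6.42)/(13.22−6.42) + 101 = 49·4.30/6.80 + 101 ≈ 131.99 → 132.
PM2.5 451.8: bracket 358.0–466.1 → index 201–300; slope 99/108.1, offset 93.8.
AQI = 201 + 99/108.1·93.8 ≈ 286.90 ⇒ 287.
NO₂: 796.2 lies in 519.1–813.5, so I_lo=101, I_hi=150, C_lo=519.1, C_hi=813.5.
(150−101)/(813.5−519.1) × (796.2−519.1) + 101 = 49/294.4 × 277.1 + 101 ≈ 147.12 → 147.
PM10 208.71: bracket 204.76–325.15 → index 101–150; slope 49/120.39, offset 3.95.
AQI = 101 + 49/120.39·3.95 ≈ 102.61 ⇒ 103.
O₃: 0.17010 lies in 0.14238–0.19025, so I_lo=151, I_hi=200, C_lo=0.14238, C_hi=0.19025.
(200−151)/(0.19025−0.14238) × (0.17010−0.14238) + 151 = 49/0.04787 × 0.02772 + 151 ≈ 179.37 → 179.
Sub-indices: CO→132, PM2.5→287, NO₂→147, PM10→103, O₃→179. Ranked high→low: 287, 179, 147, 132, 103. Second-highest sub-index = 179.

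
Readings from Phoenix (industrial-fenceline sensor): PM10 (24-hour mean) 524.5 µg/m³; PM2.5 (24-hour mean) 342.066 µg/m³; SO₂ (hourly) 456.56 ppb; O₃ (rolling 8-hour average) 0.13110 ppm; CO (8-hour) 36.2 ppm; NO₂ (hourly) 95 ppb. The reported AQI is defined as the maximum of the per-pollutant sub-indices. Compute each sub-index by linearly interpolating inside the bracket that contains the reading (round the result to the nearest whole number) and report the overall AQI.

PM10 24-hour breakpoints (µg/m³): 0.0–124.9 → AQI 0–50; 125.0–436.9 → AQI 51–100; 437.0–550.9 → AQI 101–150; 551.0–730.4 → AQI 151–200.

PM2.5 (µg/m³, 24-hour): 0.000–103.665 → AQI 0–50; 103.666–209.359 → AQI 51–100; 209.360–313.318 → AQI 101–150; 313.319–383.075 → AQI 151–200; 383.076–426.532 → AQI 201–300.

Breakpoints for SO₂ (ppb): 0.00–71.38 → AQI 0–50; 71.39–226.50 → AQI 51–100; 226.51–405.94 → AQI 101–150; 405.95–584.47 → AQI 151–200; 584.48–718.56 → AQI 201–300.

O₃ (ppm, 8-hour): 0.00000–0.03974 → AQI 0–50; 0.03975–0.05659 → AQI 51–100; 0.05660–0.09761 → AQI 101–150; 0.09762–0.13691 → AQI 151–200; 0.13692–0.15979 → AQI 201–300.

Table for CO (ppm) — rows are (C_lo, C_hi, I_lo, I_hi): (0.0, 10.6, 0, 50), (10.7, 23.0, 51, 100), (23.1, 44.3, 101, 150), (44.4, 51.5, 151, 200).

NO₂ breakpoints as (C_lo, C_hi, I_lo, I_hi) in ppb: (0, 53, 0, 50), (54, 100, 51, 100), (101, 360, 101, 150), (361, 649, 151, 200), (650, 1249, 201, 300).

193

PM10: row 437.0–550.9 (AQI 101–150). (150−101)·(524.5−437.0)/(550.9−437.0) + 101 = 49·87.5/113.9 + 101 ≈ 138.64 → 139.
PM2.5: 342.066 lies in 313.319–383.075, so I_lo=151, I_hi=200, C_lo=313.319, C_hi=383.075.
(200−151)/(383.075−313.319) × (342.066−313.319) + 151 = 49/69.756 × 28.747 + 151 ≈ 171.19 → 171.
SO₂: 456.56 lies in 405.95–584.47, so I_lo=151, I_hi=200, C_lo=405.95, C_hi=584.47.
(200−151)/(584.47−405.95) × (456.56−405.95) + 151 = 49/178.52 × 50.61 + 151 ≈ 164.89 → 165.
O₃: 0.13110 ∈ [0.09762, 0.13691] ↔ index [151, 200].
151 + (0.13110−0.09762)·(200−151)/(0.13691−0.09762) = 151 + 0.03348·49/0.03929 ≈ 192.75, so AQI = 193.
CO 36.2: bracket 23.1–44.3 → index 101–150; slope 49/21.2, offset 13.1.
AQI = 101 + 49/21.2·13.1 ≈ 131.28 ⇒ 131.
NO₂: row 54–100 (AQI 51–100). (100−51)·(95−54)/(100−54) + 51 = 49·41/46 + 51 ≈ 94.67 → 95.
Sub-indices: PM10→139, PM2.5→171, SO₂→165, O₃→193, CO→131, NO₂→95. Overall AQI = max = 193; dominant pollutant is O₃.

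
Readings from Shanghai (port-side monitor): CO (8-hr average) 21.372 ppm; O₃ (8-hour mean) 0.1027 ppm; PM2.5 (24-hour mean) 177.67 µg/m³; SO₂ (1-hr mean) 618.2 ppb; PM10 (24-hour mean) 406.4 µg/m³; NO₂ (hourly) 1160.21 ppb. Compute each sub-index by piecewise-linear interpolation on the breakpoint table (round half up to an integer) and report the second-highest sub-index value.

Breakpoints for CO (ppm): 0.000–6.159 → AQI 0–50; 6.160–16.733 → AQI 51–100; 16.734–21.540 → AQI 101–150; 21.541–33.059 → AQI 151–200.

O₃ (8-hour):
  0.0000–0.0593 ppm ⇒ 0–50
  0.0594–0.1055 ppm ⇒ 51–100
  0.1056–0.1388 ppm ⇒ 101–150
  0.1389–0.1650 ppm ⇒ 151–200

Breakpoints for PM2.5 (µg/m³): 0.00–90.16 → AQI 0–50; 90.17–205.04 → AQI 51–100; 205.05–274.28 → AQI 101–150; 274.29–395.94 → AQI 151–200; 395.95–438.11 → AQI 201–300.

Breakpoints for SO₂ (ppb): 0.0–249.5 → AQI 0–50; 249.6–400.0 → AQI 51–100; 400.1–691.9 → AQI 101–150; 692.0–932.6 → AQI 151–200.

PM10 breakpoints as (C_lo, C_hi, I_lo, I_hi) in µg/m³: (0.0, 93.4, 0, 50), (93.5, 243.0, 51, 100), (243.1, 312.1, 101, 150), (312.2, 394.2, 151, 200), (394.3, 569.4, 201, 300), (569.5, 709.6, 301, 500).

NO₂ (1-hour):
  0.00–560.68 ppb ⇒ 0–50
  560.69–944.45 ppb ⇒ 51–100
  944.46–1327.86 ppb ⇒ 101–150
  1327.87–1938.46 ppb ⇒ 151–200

148

CO 21.372: bracket 16.734–21.540 → index 101–150; slope 49/4.806, offset 4.638.
AQI = 101 + 49/4.806·4.638 ≈ 148.29 ⇒ 148.
O₃: 0.1027 lies in 0.0594–0.1055, so I_lo=51, I_hi=100, C_lo=0.0594, C_hi=0.1055.
(100−51)/(0.1055−0.0594) × (0.1027−0.0594) + 51 = 49/0.0461 × 0.0433 + 51 ≈ 97.02 → 97.
PM2.5: 177.67 lies in 90.17–205.04, so I_lo=51, I_hi=100, C_lo=90.17, C_hi=205.04.
(100−51)/(205.04−90.17) × (177.67−90.17) + 51 = 49/114.87 × 87.50 + 51 ≈ 88.32 → 88.
SO₂: row 400.1–691.9 (AQI 101–150). (150−101)·(618.2−400.1)/(691.9−400.1) + 101 = 49·218.1/291.8 + 101 ≈ 137.62 → 138.
PM10: 406.4 lies in 394.3–569.4, so I_lo=201, I_hi=300, C_lo=394.3, C_hi=569.4.
(300−201)/(569.4−394.3) × (406.4−394.3) + 201 = 99/175.1 × 12.1 + 201 ≈ 207.84 → 208.
NO₂: 1160.21 lies in 944.46–1327.86, so I_lo=101, I_hi=150, C_lo=944.46, C_hi=1327.86.
(150−101)/(1327.86−944.46) × (1160.21−944.46) + 101 = 49/383.40 × 215.75 + 101 ≈ 128.57 → 129.
Sub-indices: CO→148, O₃→97, PM2.5→88, SO₂→138, PM10→208, NO₂→129. Ranked high→low: 208, 148, 138, 129, 97, 88. Second-highest sub-index = 148.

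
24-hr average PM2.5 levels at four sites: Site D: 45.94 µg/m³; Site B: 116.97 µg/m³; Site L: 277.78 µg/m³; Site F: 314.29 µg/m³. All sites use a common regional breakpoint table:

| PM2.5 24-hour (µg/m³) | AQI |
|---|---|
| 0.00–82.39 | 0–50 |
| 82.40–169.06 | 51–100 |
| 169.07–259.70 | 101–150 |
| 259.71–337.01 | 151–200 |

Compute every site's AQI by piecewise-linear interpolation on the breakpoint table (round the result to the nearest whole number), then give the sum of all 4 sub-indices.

Site D: 45.94 ∈ [0.00, 82.39] ↔ index [0, 50].
0 + (45.94−0.00)·(50−0)/(82.39−0.00) = 0 + 45.94·50/82.39 ≈ 27.88, so AQI = 28.
Site B: 116.97 ∈ [82.40, 169.06] ↔ index [51, 100].
51 + (116.97−82.40)·(100−51)/(169.06−82.40) = 51 + 34.57·49/86.66 ≈ 70.55, so AQI = 71.
Site L: 277.78 lies in 259.71–337.01, so I_lo=151, I_hi=200, C_lo=259.71, C_hi=337.01.
(200−151)/(337.01−259.71) × (277.78−259.71) + 151 = 49/77.30 × 18.07 + 151 ≈ 162.45 → 162.
Site F: 314.29 lies in 259.71–337.01, so I_lo=151, I_hi=200, C_lo=259.71, C_hi=337.01.
(200−151)/(337.01−259.71) × (314.29−259.71) + 151 = 49/77.30 × 54.58 + 151 ≈ 185.60 → 186.
AQIs: Site D=28, Site B=71, Site L=162, Site F=186. Sum = 28 + 71 + 162 + 186 = 447.

447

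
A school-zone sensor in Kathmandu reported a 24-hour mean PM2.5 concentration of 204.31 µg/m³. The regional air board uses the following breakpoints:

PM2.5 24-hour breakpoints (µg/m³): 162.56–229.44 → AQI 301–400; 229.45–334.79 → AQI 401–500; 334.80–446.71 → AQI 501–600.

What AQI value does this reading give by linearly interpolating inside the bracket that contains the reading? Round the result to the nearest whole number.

363

PM2.5: 204.31 lies in 162.56–229.44, so I_lo=301, I_hi=400, C_lo=162.56, C_hi=229.44.
(400−301)/(229.44−162.56) × (204.31−162.56) + 301 = 99/66.88 × 41.75 + 301 ≈ 362.80 → 363.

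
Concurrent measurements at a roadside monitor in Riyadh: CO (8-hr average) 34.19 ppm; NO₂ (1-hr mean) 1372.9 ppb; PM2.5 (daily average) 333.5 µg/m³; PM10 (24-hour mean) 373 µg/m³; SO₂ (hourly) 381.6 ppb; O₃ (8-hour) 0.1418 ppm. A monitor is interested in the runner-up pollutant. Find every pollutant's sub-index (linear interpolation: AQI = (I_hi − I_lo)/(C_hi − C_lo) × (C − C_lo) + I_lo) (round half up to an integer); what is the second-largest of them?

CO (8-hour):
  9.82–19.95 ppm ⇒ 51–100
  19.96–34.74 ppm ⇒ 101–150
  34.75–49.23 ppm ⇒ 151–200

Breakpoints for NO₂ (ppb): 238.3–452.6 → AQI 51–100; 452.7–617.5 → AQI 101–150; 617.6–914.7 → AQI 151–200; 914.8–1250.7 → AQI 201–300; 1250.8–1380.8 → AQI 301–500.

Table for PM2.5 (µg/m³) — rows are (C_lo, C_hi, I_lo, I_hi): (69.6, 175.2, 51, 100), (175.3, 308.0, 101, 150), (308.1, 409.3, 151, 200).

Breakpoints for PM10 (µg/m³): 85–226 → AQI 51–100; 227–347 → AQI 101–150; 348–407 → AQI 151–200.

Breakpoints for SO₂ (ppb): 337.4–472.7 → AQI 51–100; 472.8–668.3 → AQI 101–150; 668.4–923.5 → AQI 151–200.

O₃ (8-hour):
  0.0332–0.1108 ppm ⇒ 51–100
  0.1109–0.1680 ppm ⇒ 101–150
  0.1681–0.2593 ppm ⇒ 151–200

CO: 34.19 ∈ [19.96, 34.74] ↔ index [101, 150].
101 + (34.19−19.96)·(150−101)/(34.74−19.96) = 101 + 14.23·49/14.78 ≈ 148.18, so AQI = 148.
NO₂: row 1250.8–1380.8 (AQI 301–500). (500−301)·(1372.9−1250.8)/(1380.8−1250.8) + 301 = 199·122.1/130.0 + 301 ≈ 487.91 → 488.
PM2.5: 333.5 lies in 308.1–409.3, so I_lo=151, I_hi=200, C_lo=308.1, C_hi=409.3.
(200−151)/(409.3−308.1) × (333.5−308.1) + 151 = 49/101.2 × 25.4 + 151 ≈ 163.30 → 163.
PM10: 373 ∈ [348, 407] ↔ index [151, 200].
151 + (373−348)·(200−151)/(407−348) = 151 + 25·49/59 ≈ 171.76, so AQI = 172.
SO₂: 381.6 ∈ [337.4, 472.7] ↔ index [51, 100].
51 + (381.6−337.4)·(100−51)/(472.7−337.4) = 51 + 44.2·49/135.3 ≈ 67.01, so AQI = 67.
O₃: 0.1418 ∈ [0.1109, 0.1680] ↔ index [101, 150].
101 + (0.1418−0.1109)·(150−101)/(0.1680−0.1109) = 101 + 0.0309·49/0.0571 ≈ 127.52, so AQI = 128.
Sub-indices: CO→148, NO₂→488, PM2.5→163, PM10→172, SO₂→67, O₃→128. Ranked high→low: 488, 172, 163, 148, 128, 67. Second-highest sub-index = 172.

172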